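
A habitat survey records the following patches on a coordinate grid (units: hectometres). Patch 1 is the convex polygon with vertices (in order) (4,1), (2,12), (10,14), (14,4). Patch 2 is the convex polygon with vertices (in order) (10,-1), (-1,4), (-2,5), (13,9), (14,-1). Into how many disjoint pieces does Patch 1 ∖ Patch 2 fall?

Patch 1 ∖ Patch 2 splits into 3 disjoint pieces (area 0.4029, area 49.9604, area 0.4531).

3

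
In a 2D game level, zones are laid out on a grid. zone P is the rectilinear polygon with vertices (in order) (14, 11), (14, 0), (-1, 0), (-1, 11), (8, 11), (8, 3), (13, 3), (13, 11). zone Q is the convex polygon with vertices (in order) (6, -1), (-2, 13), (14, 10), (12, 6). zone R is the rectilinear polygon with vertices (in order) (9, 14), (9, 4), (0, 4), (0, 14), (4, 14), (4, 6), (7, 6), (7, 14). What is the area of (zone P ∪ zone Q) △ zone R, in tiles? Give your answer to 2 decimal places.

|zone P ∪ zone Q| = 165.6205.
|(zone P ∪ zone Q) ∩ zone R| = 53.25.
|(zone P ∪ zone Q) △ zone R| = 165.6205 + 66 − 106.5 = 125.12.

125.12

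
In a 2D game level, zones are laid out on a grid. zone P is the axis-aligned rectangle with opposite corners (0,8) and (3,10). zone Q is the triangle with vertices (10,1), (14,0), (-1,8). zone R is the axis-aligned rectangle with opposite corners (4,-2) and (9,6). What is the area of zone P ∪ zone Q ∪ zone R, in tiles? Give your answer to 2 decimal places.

By inclusion–exclusion:
Individual areas: |zone P| = 6, |zone Q| = 8.5, |zone R| = 40.
|zone P∩zone Q| = 0.
|zone P∩zone R| = 0 (no overlap).
|zone Q∩zone R| = 3.8636.
|zone P∩zone Q∩zone R| = 0.
|zone P ∪ zone Q ∪ zone R| = 54.5 − 3.8636 + 0 = 50.64.

50.64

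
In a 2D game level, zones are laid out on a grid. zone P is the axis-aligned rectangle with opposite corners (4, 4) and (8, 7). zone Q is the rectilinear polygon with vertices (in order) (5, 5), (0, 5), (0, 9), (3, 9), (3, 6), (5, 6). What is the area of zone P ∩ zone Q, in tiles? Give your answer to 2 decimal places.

The intersection is the polygon with vertices (4,6), (5,6), (5,5), (4,5).
By the shoelace formula its area is 1.00.

1.00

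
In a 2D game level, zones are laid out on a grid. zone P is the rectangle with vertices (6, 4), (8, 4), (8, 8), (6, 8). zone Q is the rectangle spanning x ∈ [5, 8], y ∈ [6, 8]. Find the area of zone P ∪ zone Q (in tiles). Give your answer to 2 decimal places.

By inclusion–exclusion:
Individual areas: |zone P| = 8, |zone Q| = 6.
|zone P∩zone Q|: x∈[6,8], y∈[6,8] → 2·2 = 4.
|zone P ∪ zone Q| = 14 − 4 = 10.00.

10.00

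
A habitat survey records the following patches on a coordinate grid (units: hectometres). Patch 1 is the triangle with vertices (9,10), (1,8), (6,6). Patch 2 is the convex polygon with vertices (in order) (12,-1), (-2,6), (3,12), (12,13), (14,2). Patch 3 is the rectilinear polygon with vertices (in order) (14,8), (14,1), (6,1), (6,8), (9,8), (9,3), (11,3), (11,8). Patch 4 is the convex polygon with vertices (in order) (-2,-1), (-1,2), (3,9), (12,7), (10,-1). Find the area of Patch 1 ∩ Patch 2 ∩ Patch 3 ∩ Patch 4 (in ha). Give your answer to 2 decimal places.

1.50

The intersection is the polygon with vertices (6,8), (7.5,8), (6,6).
By the shoelace formula its area is 1.50.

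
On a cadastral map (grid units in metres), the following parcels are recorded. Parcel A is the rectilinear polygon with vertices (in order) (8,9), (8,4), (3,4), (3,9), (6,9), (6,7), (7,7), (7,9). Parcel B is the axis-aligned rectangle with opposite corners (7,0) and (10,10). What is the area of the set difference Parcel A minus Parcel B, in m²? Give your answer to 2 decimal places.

|Parcel A| = 23, |Parcel A∩Parcel B| = 5.
|Parcel A ∖ Parcel B| = |Parcel A| − |Parcel A∩Parcel B| = 23 − 5 = 18.00.

18.00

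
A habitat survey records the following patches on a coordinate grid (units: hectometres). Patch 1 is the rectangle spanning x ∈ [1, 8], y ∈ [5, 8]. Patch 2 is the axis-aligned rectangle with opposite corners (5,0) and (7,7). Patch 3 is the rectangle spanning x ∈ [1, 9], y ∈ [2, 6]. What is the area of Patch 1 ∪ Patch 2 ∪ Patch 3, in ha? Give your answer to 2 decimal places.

50.00

By inclusion–exclusion:
Individual areas: |Patch 1| = 21, |Patch 2| = 14, |Patch 3| = 32.
|Patch 1∩Patch 2|: x∈[5,7], y∈[5,7] → 2·2 = 4.
|Patch 1∩Patch 3|: x∈[1,8], y∈[5,6] → 7·1 = 7.
|Patch 2∩Patch 3|: x∈[5,7], y∈[2,6] → 2·4 = 8.
|Patch 1∩Patch 2∩Patch 3| = 2.
|Patch 1 ∪ Patch 2 ∪ Patch 3| = 67 − 19 + 2 = 50.00.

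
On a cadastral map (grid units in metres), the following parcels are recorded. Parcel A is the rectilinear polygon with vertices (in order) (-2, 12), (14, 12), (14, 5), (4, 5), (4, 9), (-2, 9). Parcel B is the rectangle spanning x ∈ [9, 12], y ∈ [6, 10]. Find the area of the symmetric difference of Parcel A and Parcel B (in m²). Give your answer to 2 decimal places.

|Parcel A| = 88, |Parcel B| = 12, |Parcel A∩Parcel B| = 12.
|Parcel A △ Parcel B| = |Parcel A| + |Parcel B| − 2·|Parcel A∩Parcel B| = 88 + 12 − 24 = 76.00.

76.00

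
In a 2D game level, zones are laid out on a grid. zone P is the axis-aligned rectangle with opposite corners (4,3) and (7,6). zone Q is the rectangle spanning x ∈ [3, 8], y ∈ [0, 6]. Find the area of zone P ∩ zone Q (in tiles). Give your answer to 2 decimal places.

9.00

|zone P∩zone Q|: x∈[4,7], y∈[3,6] → 3·3 = 9.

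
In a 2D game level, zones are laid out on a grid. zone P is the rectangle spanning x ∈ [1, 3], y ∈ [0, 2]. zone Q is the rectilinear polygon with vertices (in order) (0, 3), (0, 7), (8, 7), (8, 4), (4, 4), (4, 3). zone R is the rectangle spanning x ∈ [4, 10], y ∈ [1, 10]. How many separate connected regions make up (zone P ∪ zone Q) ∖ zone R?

(zone P ∪ zone Q) ∖ zone R splits into 2 disjoint pieces (area 4, area 16).

2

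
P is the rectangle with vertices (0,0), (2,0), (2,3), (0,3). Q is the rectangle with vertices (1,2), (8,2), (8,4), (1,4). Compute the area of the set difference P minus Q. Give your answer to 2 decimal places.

5.00

|P∩Q|: x∈[1,2], y∈[2,3] → 1·1 = 1.
|P| = 6.
|P ∖ Q| = |P| − |P∩Q| = 6 − 1 = 5.00.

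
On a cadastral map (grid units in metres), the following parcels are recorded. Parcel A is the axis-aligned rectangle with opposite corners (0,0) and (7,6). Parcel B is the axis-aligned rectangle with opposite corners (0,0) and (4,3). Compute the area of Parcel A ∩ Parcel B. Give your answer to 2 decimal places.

|Parcel A∩Parcel B|: x∈[0,4], y∈[0,3] → 4·3 = 12.

12.00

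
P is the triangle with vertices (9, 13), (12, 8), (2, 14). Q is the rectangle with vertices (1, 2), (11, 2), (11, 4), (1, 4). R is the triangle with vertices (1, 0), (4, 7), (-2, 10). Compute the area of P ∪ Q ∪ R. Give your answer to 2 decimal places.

58.93

By inclusion–exclusion:
Individual areas: |P| = 16, |Q| = 20, |R| = 25.5.
|P∩Q| = 0.
|P∩R| = 0.
|Q∩R| = 2.5714.
|P∩Q∩R| = 0.
|P ∪ Q ∪ R| = 61.5 − 2.5714 + 0 = 58.93.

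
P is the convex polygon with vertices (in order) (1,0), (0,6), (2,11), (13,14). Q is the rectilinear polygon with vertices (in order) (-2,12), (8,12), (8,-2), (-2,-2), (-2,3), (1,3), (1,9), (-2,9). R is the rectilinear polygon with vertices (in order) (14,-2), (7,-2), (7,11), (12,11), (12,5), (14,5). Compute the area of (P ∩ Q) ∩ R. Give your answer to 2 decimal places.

The region (P ∩ Q) ∩ R is the polygon with vertices (8,8.167), (7,7), (7,11), (8,11).
By the shoelace formula its area is 3.42.

3.42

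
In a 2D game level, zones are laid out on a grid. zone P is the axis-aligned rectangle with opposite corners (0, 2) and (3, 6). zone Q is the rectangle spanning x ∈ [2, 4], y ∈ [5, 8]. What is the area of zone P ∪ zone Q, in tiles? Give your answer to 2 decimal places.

17.00

By inclusion–exclusion:
Individual areas: |zone P| = 12, |zone Q| = 6.
|zone P∩zone Q|: x∈[2,3], y∈[5,6] → 1·1 = 1.
|zone P ∪ zone Q| = 18 − 1 = 17.00.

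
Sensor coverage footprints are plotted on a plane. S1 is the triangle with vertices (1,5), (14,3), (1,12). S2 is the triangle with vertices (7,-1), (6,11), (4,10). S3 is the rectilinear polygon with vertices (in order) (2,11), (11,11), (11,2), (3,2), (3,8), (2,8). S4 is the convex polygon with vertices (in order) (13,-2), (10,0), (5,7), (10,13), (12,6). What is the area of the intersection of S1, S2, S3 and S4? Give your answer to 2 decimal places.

2.38

The intersection is the polygon with vertices (6.218,8.388), (6.509,4.887), (5,7), (6.179,8.415).
By the shoelace formula its area is 2.38.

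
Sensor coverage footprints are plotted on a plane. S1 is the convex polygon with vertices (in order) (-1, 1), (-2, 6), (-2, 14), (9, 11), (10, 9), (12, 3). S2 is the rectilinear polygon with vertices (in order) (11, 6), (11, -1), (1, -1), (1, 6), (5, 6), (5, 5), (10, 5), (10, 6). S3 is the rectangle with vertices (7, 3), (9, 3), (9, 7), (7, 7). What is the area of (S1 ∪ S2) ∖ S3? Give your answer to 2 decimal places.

|S1 ∪ S2| = 160.7692.
|(S1 ∪ S2) ∩ S3| = 8.
|(S1 ∪ S2) ∖ S3| = 160.7692 − 8 = 152.77.

152.77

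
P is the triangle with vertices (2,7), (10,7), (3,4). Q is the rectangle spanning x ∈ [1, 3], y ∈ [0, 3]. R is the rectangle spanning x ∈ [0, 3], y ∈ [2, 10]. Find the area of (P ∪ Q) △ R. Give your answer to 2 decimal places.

35.00

|P ∪ Q| = 18.
|(P ∪ Q) ∩ R| = 3.5.
|(P ∪ Q) △ R| = 18 + 24 − 7 = 35.00.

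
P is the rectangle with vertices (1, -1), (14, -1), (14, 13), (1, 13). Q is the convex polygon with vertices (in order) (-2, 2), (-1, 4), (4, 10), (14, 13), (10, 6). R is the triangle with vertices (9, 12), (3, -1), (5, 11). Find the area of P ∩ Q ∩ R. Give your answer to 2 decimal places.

The intersection is the polygon with vertices (8.732,11.42), (5.545,4.515), (3.824,3.941), (4.877,10.263).
By the shoelace formula its area is 16.61.

16.61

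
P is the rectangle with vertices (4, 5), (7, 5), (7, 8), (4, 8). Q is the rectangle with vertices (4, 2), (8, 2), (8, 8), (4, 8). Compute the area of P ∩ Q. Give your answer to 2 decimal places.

9.00

|P∩Q|: x∈[4,7], y∈[5,8] → 3·3 = 9.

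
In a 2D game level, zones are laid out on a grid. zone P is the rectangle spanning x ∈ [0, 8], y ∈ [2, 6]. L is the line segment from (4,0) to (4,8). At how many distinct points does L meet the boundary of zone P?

2

The segment meets the boundary at (4,6), (4,2).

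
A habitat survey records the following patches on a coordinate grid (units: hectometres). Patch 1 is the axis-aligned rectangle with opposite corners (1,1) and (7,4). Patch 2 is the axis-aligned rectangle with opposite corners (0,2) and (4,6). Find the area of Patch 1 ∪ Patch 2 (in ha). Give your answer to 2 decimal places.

28.00

By inclusion–exclusion:
Individual areas: |Patch 1| = 18, |Patch 2| = 16.
|Patch 1∩Patch 2|: x∈[1,4], y∈[2,4] → 3·2 = 6.
|Patch 1 ∪ Patch 2| = 34 − 6 = 28.00.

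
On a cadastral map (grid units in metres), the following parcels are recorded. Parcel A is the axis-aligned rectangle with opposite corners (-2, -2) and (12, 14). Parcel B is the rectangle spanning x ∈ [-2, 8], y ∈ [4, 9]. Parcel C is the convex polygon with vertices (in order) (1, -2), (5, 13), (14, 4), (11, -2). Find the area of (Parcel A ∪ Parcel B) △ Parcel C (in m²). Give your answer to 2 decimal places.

|Parcel A ∪ Parcel B| = 224.
|(Parcel A ∪ Parcel B) ∩ Parcel C| = 109.5.
|(Parcel A ∪ Parcel B) △ Parcel C| = 224 + 115.5 − 219 = 120.50.

120.50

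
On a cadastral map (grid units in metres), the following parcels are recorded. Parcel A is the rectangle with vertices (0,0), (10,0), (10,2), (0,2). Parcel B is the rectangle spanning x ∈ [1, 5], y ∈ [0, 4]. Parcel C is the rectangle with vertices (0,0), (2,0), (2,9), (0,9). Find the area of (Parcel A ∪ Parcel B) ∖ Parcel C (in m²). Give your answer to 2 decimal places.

22.00

|Parcel A ∪ Parcel B| = 28.
|(Parcel A ∪ Parcel B) ∩ Parcel C| = 6.
|(Parcel A ∪ Parcel B) ∖ Parcel C| = 28 − 6 = 22.00.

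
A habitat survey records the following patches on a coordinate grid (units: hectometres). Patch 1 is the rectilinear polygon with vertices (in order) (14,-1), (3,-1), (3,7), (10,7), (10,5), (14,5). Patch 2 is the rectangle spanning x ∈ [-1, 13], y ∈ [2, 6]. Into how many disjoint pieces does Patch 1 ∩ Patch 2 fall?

1

Patch 1 ∩ Patch 2 is a single connected region.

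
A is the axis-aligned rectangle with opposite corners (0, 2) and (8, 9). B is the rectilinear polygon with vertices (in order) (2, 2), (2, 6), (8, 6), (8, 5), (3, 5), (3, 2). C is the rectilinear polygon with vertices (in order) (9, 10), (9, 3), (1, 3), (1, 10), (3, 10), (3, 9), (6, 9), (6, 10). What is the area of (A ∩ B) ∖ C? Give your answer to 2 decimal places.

|A ∩ B| = 9.
|(A ∩ B) ∩ C| = 8.
|(A ∩ B) ∖ C| = 9 − 8 = 1.00.

1.00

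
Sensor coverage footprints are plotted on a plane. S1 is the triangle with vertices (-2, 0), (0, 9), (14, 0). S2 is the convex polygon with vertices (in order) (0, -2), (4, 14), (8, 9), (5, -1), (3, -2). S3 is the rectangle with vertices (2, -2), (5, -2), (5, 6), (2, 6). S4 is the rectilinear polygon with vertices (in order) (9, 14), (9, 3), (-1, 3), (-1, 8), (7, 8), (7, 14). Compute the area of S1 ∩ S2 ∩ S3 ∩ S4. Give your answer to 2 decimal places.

The intersection is the polygon with vertices (2,6), (4.667,6), (5,5.786), (5,3), (2,3).
By the shoelace formula its area is 8.96.

8.96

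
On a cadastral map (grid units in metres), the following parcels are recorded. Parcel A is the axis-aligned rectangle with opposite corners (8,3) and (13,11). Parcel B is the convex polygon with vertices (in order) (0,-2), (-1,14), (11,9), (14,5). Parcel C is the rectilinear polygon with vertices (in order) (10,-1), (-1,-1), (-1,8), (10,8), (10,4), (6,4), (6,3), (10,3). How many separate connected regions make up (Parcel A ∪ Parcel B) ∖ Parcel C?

2

(Parcel A ∪ Parcel B) ∖ Parcel C splits into 2 disjoint pieces (area 70.9167, area 1.0312).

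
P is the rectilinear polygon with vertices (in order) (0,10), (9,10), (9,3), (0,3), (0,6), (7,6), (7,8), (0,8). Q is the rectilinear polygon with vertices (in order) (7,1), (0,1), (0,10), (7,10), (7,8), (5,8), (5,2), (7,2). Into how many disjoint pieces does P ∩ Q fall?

P ∩ Q splits into 2 disjoint pieces (area 14, area 15).

2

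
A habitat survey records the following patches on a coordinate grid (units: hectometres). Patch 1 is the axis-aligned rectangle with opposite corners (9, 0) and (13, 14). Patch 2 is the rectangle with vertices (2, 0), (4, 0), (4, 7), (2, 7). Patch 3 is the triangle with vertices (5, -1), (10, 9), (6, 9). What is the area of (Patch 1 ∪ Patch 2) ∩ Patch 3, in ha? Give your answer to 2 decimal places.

The region (Patch 1 ∪ Patch 2) ∩ Patch 3 is the polygon with vertices (9,9), (10,9), (9,7).
By the shoelace formula its area is 1.00.

1.00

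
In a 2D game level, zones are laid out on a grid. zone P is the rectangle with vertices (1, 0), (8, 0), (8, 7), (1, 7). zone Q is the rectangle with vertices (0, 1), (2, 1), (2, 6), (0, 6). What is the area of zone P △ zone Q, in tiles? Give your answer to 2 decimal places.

|zone P∩zone Q|: x∈[1,2], y∈[1,6] → 1·5 = 5.
|zone P △ zone Q| = |zone P| + |zone Q| − 2·|zone P∩zone Q| = 49 + 10 − 10 = 49.00.

49.00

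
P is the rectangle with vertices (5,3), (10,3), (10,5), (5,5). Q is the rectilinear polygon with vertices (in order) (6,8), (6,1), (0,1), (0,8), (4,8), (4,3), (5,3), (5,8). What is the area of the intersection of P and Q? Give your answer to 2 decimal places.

2.00

The intersection is the polygon with vertices (6,5), (6,3), (5,3), (5,5).
By the shoelace formula its area is 2.00.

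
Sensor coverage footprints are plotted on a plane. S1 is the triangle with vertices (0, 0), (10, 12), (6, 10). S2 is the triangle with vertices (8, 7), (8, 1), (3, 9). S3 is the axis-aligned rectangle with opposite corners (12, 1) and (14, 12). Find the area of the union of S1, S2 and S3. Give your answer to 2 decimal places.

48.52

By inclusion–exclusion:
Individual areas: |S1| = 14, |S2| = 15, |S3| = 22.
|S1∩S2| = 2.4834.
|S1∩S3| = 0.
|S2∩S3| = 0.
|S1∩S2∩S3| = 0.
|S1 ∪ S2 ∪ S3| = 51 − 2.4834 + 0 = 48.52.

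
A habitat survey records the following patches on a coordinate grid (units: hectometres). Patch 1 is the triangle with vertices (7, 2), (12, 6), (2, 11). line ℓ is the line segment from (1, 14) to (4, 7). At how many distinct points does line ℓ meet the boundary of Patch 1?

2

The segment meets the boundary at (3.25,8.75), (2.364,10.818).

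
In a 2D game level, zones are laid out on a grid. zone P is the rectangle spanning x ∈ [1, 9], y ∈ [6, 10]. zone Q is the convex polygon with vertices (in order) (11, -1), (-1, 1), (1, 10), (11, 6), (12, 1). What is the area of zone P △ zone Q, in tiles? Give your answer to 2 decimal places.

|zone P| = 32, |zone Q| = 94.5, |zone P∩zone Q| = 19.2.
|zone P △ zone Q| = |zone P| + |zone Q| − 2·|zone P∩zone Q| = 32 + 94.5 − 38.4 = 88.10.

88.10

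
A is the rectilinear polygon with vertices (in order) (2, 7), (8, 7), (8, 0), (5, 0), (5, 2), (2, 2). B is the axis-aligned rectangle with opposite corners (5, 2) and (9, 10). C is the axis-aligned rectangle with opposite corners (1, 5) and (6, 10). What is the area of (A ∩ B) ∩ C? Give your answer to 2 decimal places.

2.00

The region (A ∩ B) ∩ C is the polygon with vertices (5,7), (6,7), (6,5), (5,5).
By the shoelace formula its area is 2.00.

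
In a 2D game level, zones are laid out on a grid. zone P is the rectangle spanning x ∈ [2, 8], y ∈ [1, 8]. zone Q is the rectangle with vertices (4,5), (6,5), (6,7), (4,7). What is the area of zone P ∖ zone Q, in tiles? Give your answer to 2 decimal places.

|zone P∩zone Q|: x∈[4,6], y∈[5,7] → 2·2 = 4.
|zone P| = 42.
|zone P ∖ zone Q| = |zone P| − |zone P∩zone Q| = 42 − 4 = 38.00.

38.00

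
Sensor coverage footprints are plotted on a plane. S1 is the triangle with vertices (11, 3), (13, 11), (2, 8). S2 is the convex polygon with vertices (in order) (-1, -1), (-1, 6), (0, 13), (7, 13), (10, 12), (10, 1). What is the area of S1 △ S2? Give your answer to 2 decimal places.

125.99

|S1| = 41, |S2| = 138, |S1∩S2| = 26.5051.
|S1 △ S2| = |S1| + |S2| − 2·|S1∩S2| = 41 + 138 − 53.0101 = 125.99.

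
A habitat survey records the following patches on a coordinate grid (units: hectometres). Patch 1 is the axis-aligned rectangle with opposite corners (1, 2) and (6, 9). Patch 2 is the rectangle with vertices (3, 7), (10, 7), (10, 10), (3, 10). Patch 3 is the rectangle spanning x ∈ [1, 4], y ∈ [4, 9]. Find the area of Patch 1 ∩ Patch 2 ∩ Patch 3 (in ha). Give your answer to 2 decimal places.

2.00

The intersection is the polygon with vertices (3,7), (3,9), (4,9), (4,7).
By the shoelace formula its area is 2.00.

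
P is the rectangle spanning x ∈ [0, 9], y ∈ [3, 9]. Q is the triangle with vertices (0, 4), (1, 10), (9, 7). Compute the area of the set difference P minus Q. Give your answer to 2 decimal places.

|P| = 54, |P∩Q| = 24.0833.
|P ∖ Q| = |P| − |P∩Q| = 54 − 24.0833 = 29.92.

29.92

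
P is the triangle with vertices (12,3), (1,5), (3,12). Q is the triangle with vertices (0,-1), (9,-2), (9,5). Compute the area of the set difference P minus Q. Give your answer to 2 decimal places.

39.25

|P| = 40.5, |P∩Q| = 1.2468.
|P ∖ Q| = |P| − |P∩Q| = 40.5 − 1.2468 = 39.25.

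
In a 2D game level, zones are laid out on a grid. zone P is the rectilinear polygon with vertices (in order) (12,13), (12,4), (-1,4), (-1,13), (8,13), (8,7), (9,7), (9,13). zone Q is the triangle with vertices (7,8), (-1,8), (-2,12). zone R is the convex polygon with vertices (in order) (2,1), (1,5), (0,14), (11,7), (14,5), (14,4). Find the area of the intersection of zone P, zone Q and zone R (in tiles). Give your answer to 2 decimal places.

The intersection is the polygon with vertices (7,8), (0.667,8), (0.338,10.961).
By the shoelace formula its area is 9.38.

9.38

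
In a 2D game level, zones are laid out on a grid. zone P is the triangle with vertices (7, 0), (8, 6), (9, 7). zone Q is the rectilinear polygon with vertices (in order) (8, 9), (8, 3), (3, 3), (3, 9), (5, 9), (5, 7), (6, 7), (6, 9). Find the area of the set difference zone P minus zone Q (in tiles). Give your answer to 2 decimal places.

1.79

|zone P| = 2.5, |zone P∩zone Q| = 0.7143.
|zone P ∖ zone Q| = |zone P| − |zone P∩zone Q| = 2.5 − 0.7143 = 1.79.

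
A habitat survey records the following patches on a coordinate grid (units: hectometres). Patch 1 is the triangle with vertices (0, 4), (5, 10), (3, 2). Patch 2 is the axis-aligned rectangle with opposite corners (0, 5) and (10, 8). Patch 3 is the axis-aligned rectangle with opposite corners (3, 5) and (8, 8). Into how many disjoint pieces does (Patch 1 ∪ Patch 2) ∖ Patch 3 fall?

(Patch 1 ∪ Patch 2) ∖ Patch 3 splits into 3 disjoint pieces (area 15.7083, area 1.1667, area 6).

3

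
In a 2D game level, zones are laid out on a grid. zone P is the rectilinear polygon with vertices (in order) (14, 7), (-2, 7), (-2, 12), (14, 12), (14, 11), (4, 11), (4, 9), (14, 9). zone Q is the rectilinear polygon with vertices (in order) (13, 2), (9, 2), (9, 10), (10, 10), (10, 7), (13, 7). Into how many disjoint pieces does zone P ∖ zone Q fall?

2

zone P ∖ zone Q splits into 2 disjoint pieces (area 8, area 50).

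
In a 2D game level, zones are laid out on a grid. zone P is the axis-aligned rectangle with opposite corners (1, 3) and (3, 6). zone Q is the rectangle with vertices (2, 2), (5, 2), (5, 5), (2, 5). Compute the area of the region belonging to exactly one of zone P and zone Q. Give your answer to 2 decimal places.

11.00

|zone P∩zone Q|: x∈[2,3], y∈[3,5] → 1·2 = 2.
|zone P △ zone Q| = |zone P| + |zone Q| − 2·|zone P∩zone Q| = 6 + 9 − 4 = 11.00.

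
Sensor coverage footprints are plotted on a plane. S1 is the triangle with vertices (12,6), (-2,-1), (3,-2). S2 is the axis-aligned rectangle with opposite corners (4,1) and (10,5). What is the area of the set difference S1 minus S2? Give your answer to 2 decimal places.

15.34

|S1| = 24.5, |S1∩S2| = 9.1597.
|S1 ∖ S2| = |S1| − |S1∩S2| = 24.5 − 9.1597 = 15.34.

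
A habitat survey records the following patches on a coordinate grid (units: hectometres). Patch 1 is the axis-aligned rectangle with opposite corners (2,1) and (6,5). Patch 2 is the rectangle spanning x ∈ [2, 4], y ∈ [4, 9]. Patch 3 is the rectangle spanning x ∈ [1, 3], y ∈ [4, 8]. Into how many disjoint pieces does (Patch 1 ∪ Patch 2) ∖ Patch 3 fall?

1

(Patch 1 ∪ Patch 2) ∖ Patch 3 is a single connected region.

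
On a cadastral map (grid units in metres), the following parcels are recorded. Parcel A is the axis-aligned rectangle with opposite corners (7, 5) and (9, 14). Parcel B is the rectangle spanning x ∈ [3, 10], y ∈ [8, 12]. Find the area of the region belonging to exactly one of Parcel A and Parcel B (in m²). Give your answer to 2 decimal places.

|Parcel A∩Parcel B|: x∈[7,9], y∈[8,12] → 2·4 = 8.
|Parcel A △ Parcel B| = |Parcel A| + |Parcel B| − 2·|Parcel A∩Parcel B| = 18 + 28 − 16 = 30.00.

30.00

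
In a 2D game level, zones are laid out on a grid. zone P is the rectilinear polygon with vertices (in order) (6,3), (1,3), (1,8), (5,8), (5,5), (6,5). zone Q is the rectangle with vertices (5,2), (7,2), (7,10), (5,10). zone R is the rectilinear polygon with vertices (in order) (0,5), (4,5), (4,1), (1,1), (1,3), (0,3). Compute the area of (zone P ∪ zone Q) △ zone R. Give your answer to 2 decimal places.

|zone P ∪ zone Q| = 36.
|(zone P ∪ zone Q) ∩ zone R| = 6.
|(zone P ∪ zone Q) △ zone R| = 36 + 14 − 12 = 38.00.

38.00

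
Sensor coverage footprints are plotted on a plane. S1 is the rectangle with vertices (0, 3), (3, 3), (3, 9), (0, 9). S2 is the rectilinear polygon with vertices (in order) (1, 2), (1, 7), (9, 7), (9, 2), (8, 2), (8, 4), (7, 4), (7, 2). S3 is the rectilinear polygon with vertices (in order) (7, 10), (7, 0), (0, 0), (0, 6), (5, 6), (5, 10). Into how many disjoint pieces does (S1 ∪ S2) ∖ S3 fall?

(S1 ∪ S2) ∖ S3 splits into 2 disjoint pieces (area 11, area 8).

2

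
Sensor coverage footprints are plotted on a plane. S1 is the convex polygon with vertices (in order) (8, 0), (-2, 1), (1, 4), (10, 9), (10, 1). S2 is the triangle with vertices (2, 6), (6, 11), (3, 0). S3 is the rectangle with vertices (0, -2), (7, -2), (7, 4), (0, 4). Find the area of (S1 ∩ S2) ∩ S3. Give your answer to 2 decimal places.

The region (S1 ∩ S2) ∩ S3 is the polygon with vertices (2.333,4), (4.091,4), (3.133,0.487), (2.915,0.508).
By the shoelace formula its area is 3.46.

3.46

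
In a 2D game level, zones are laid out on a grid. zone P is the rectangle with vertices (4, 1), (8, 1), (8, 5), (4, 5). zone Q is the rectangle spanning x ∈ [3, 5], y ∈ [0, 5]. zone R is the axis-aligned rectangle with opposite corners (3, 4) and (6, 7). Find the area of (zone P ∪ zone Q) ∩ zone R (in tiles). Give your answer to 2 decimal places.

The region (zone P ∪ zone Q) ∩ zone R is the polygon with vertices (3,5), (4,5), (5,5), (6,5), (6,4), (3,4).
By the shoelace formula its area is 3.00.

3.00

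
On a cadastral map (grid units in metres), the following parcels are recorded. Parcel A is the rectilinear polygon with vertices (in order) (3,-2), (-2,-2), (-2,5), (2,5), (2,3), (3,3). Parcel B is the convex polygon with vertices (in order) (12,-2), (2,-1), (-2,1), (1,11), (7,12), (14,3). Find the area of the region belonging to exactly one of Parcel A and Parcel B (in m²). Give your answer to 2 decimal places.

143.20

|Parcel A| = 33, |Parcel B| = 153.5, |Parcel A∩Parcel B| = 21.65.
|Parcel A △ Parcel B| = |Parcel A| + |Parcel B| − 2·|Parcel A∩Parcel B| = 33 + 153.5 − 43.3 = 143.20.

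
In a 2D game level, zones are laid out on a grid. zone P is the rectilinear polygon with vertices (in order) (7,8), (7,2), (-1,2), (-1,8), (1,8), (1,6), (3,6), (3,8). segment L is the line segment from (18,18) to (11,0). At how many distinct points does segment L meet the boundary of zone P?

The segment lies entirely outside zone P and never meets its boundary.

0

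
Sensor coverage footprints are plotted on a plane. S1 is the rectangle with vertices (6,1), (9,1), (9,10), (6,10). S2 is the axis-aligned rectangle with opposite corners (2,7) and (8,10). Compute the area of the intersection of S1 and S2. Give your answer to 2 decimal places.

|S1∩S2|: x∈[6,8], y∈[7,10] → 2·3 = 6.

6.00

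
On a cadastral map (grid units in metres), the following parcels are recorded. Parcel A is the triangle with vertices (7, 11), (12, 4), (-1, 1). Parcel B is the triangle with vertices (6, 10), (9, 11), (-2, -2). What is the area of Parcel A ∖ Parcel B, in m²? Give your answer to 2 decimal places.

40.91

|Parcel A| = 53, |Parcel A∩Parcel B| = 12.087.
|Parcel A ∖ Parcel B| = |Parcel A| − |Parcel A∩Parcel B| = 53 − 12.087 = 40.91.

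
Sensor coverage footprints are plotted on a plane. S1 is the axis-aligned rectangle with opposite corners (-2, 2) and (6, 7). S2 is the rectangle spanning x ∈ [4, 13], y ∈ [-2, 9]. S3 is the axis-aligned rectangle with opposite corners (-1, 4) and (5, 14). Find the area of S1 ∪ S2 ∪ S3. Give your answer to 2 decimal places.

169.00

By inclusion–exclusion:
Individual areas: |S1| = 40, |S2| = 99, |S3| = 60.
|S1∩S2|: x∈[4,6], y∈[2,7] → 2·5 = 10.
|S1∩S3|: x∈[-1,5], y∈[4,7] → 6·3 = 18.
|S2∩S3|: x∈[4,5], y∈[4,9] → 1·5 = 5.
|S1∩S2∩S3| = 3.
|S1 ∪ S2 ∪ S3| = 199 − 33 + 3 = 169.00.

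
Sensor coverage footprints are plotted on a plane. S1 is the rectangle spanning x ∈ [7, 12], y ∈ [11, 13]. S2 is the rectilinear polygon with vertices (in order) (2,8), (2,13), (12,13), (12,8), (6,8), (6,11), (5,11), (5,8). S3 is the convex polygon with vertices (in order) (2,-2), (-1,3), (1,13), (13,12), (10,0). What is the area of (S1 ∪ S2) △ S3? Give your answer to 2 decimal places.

|S1 ∪ S2| = 47.
|(S1 ∪ S2) ∩ S3| = 42.
|(S1 ∪ S2) △ S3| = 47 + 154.5 − 84 = 117.50.

117.50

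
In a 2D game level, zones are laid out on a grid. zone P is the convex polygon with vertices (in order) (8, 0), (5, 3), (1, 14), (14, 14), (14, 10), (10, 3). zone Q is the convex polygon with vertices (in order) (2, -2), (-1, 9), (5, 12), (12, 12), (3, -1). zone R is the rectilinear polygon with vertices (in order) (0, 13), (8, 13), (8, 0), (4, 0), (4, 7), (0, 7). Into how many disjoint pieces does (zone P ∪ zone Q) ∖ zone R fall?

(zone P ∪ zone Q) ∖ zone R splits into 2 disjoint pieces (area 28.5278, area 61.8182).

2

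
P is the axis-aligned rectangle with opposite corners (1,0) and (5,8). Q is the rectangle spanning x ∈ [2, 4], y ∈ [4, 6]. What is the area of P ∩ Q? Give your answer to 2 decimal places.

|P∩Q|: x∈[2,4], y∈[4,6] → 2·2 = 4.

4.00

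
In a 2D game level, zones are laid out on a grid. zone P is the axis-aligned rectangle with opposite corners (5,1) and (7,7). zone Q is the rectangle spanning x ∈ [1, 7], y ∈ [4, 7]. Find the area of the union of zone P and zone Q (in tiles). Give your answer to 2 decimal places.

24.00

By inclusion–exclusion:
Individual areas: |zone P| = 12, |zone Q| = 18.
|zone P∩zone Q|: x∈[5,7], y∈[4,7] → 2·3 = 6.
|zone P ∪ zone Q| = 30 − 6 = 24.00.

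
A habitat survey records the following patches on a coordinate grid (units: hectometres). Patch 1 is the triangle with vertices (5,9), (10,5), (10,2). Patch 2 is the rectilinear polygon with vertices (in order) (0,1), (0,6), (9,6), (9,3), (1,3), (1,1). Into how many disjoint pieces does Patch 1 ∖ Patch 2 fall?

Patch 1 ∖ Patch 2 splits into 2 disjoint pieces (area 2.4107, area 2.7).

2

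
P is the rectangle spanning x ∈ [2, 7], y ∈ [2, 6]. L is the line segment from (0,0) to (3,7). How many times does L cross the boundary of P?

The segment meets the boundary at (2.571,6), (2,4.667).

2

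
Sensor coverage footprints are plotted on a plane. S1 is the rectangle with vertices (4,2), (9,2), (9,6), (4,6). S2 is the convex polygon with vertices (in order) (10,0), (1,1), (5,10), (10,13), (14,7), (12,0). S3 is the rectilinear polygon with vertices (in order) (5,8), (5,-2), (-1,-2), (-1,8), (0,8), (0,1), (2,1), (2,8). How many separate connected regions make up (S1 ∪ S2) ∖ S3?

2

(S1 ∪ S2) ∖ S3 splits into 2 disjoint pieces (area 1.125, area 90).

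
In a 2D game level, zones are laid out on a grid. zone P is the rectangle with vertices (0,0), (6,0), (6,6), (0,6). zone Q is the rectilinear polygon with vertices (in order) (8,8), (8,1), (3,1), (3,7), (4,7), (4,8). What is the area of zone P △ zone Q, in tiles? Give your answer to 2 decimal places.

40.00

|zone P| = 36, |zone Q| = 34, |zone P∩zone Q| = 15.
|zone P △ zone Q| = |zone P| + |zone Q| − 2·|zone P∩zone Q| = 36 + 34 − 30 = 40.00.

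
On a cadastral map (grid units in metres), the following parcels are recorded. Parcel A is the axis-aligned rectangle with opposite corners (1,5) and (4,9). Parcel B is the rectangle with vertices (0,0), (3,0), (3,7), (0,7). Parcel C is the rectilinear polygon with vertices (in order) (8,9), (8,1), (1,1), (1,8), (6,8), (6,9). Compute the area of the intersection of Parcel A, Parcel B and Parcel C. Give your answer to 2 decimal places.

The intersection is the polygon with vertices (1,7), (3,7), (3,5), (1,5).
By the shoelace formula its area is 4.00.

4.00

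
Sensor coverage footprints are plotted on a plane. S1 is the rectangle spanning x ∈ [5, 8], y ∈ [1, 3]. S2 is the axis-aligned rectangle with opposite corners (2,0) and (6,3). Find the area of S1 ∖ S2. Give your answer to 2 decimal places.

4.00

|S1∩S2|: x∈[5,6], y∈[1,3] → 1·2 = 2.
|S1| = 6.
|S1 ∖ S2| = |S1| − |S1∩S2| = 6 − 2 = 4.00.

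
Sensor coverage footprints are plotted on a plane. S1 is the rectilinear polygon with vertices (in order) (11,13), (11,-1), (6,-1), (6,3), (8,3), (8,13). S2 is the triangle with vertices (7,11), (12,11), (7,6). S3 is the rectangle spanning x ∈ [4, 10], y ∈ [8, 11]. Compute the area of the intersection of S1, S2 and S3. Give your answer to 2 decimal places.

5.50

The intersection is the polygon with vertices (9,8), (8,8), (8,11), (10,11), (10,9).
By the shoelace formula its area is 5.50.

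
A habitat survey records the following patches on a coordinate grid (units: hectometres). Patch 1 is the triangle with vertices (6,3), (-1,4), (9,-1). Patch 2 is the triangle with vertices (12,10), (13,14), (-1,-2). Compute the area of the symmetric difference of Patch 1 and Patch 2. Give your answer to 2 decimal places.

|Patch 1| = 12.5, |Patch 2| = 20, |Patch 1∩Patch 2| = 1.1945.
|Patch 1 △ Patch 2| = |Patch 1| + |Patch 2| − 2·|Patch 1∩Patch 2| = 12.5 + 20 − 2.3889 = 30.11.

30.11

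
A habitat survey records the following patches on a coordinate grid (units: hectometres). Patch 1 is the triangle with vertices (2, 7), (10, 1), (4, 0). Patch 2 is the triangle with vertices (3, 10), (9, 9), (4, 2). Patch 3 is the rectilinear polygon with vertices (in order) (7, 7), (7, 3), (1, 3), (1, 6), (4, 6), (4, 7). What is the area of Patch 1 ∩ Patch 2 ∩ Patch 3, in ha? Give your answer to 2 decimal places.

3.27

The intersection is the polygon with vertices (4.714,3), (3.875,3), (3.517,5.862), (5.628,4.279).
By the shoelace formula its area is 3.27.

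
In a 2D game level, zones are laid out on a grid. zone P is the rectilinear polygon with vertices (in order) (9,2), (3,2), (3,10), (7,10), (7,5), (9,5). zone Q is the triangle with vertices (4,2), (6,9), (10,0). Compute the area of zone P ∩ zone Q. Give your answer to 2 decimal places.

17.19

The intersection is the polygon with vertices (4,2), (6,9), (7,6.75), (7,5), (7.778,5), (9,2.25), (9,2).
By the shoelace formula its area is 17.19.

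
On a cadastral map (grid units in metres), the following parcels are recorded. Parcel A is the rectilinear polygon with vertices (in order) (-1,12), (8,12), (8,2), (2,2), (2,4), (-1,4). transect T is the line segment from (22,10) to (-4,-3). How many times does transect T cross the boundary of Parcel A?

The segment meets the boundary at (6,2), (8,3).

2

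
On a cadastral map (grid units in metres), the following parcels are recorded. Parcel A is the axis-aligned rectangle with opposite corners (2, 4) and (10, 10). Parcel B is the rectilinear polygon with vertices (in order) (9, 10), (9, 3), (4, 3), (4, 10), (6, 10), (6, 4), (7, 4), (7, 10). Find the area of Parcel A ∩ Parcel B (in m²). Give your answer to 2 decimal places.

24.00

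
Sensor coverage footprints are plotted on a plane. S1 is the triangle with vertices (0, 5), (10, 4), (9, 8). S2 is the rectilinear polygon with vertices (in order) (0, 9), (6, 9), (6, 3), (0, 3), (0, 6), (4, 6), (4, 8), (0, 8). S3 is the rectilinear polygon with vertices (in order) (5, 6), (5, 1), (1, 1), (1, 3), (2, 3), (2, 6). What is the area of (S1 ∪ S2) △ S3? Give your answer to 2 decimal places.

|S1 ∪ S2| = 39.8667.
|(S1 ∪ S2) ∩ S3| = 9.
|(S1 ∪ S2) △ S3| = 39.8667 + 17 − 18 = 38.87.

38.87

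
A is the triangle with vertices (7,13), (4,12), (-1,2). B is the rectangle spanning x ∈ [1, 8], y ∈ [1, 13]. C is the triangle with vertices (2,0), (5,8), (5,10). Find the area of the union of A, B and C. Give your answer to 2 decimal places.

By inclusion–exclusion:
Individual areas: |A| = 12.5, |B| = 84, |C| = 3.
|A∩B| = 11.25.
|A∩C| = 0.
|B∩C| = 2.9625.
|A∩B∩C| = 0.
|A ∪ B ∪ C| = 99.5 − 14.2125 + 0 = 85.29.

85.29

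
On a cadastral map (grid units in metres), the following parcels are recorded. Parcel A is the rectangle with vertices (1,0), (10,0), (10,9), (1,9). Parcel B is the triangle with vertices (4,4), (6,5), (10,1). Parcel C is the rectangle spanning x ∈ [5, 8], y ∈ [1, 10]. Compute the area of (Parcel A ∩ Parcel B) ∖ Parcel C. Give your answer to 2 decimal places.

1.50

|Parcel A ∩ Parcel B| = 6.
|(Parcel A ∩ Parcel B) ∩ Parcel C| = 4.5.
|(Parcel A ∩ Parcel B) ∖ Parcel C| = 6 − 4.5 = 1.50.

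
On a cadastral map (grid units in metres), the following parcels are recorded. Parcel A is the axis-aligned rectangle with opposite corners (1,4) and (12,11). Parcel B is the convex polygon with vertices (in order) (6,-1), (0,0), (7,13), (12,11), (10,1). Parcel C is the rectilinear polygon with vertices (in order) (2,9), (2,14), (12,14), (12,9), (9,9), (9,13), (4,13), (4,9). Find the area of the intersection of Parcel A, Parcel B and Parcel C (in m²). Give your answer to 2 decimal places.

5.60

The intersection is the polygon with vertices (11.6,9), (9,9), (9,11), (12,11).
By the shoelace formula its area is 5.60.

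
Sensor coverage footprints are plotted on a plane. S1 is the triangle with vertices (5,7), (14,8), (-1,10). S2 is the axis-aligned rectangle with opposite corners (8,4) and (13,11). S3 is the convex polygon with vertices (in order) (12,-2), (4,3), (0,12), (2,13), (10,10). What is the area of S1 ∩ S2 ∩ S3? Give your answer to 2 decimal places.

2.75

The intersection is the polygon with vertices (8,8.8), (10.25,8.5), (10.4,7.6), (8,7.333).
By the shoelace formula its area is 2.75.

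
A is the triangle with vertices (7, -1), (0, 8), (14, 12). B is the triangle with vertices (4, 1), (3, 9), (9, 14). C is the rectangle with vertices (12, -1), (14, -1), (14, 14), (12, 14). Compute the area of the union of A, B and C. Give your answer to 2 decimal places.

By inclusion–exclusion:
Individual areas: |A| = 77, |B| = 26.5, |C| = 30.
|A∩B| = 17.626.
|A∩C| = 3.1429.
|B∩C| = 0.
|A∩B∩C| = 0.
|A ∪ B ∪ C| = 133.5 − 20.7688 + 0 = 112.73.

112.73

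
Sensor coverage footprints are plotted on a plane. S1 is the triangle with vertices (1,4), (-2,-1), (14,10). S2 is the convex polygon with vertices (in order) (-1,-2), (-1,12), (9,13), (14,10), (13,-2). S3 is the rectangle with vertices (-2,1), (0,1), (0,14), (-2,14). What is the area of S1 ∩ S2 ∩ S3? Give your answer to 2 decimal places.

0.53

The intersection is the polygon with vertices (0,2.333), (0,1), (-0.8,1).
By the shoelace formula its area is 0.53.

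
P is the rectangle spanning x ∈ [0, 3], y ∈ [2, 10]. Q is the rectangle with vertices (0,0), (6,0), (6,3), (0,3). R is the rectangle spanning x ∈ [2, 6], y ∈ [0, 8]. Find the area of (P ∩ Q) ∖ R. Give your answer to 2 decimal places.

|P ∩ Q| = 3.
|(P ∩ Q) ∩ R| = 1.
|(P ∩ Q) ∖ R| = 3 − 1 = 2.00.

2.00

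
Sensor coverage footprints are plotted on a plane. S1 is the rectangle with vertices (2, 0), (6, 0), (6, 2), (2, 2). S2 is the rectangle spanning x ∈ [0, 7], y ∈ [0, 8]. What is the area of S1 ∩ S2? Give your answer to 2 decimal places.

8.00

|S1∩S2|: x∈[2,6], y∈[0,2] → 4·2 = 8.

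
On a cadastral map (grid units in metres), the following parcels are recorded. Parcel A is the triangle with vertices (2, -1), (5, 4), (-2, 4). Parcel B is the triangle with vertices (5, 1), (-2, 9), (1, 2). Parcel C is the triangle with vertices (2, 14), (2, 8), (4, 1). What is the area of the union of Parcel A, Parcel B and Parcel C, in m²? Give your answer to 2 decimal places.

By inclusion–exclusion:
Individual areas: |Parcel A| = 17.5, |Parcel B| = 12.5, |Parcel C| = 6.
|Parcel A∩Parcel B| = 6.1735.
|Parcel A∩Parcel C| = 0.5302.
|Parcel B∩Parcel C| = 0.1505.
|Parcel A∩Parcel B∩Parcel C| = 0.092.
|Parcel A ∪ Parcel B ∪ Parcel C| = 36 − 6.8543 + 0.092 = 29.24.

29.24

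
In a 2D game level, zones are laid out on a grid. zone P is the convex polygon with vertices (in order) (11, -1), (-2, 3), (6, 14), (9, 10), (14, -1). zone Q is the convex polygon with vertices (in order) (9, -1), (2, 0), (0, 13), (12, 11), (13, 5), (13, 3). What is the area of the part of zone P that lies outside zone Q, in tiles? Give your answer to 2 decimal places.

|zone P| = 116.5, |zone P∩zone Q| = 96.2383.
|zone P ∖ zone Q| = |zone P| − |zone P∩zone Q| = 116.5 − 96.2383 = 20.26.

20.26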